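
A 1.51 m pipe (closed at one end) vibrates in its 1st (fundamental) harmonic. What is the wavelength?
λₙ = 4L/n = 6.04 m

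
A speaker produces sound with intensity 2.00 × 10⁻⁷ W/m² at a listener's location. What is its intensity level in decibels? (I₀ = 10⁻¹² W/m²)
β = 10·log₁₀(I/I₀) = 53.01 dB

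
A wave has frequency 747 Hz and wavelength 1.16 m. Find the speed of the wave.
v = fλ = 866.5 m/s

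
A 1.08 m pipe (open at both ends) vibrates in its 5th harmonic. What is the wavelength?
λₙ = 2L/n = 0.432 m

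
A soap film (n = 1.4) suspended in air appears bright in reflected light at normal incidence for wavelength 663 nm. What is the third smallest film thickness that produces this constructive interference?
2nt = (m − ½)λ with m = 3 → t = (m − ½)λ/(2n) = 592 nm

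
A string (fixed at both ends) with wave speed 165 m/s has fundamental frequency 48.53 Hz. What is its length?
L = v/(2f₁) = 1.7 m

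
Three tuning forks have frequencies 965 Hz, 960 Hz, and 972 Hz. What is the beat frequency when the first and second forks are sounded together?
5 Hz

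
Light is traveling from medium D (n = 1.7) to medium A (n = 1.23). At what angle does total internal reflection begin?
θc = arcsin(n₂/n₁) = 46.35°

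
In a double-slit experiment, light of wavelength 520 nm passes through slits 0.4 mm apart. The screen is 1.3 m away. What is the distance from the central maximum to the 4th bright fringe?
y = mλL/d = 6.76 mm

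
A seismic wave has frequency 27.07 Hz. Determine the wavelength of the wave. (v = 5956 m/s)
λ = v/f = 220 m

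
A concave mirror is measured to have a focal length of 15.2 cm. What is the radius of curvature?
R = 2|f| = 30.4 cm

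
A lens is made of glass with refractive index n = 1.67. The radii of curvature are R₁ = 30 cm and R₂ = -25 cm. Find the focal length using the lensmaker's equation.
1/f = (n − 1)(1/R₁ − 1/R₂) → f = 20.35 cm (converging lens)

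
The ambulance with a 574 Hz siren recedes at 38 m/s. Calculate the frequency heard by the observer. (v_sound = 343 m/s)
f_obs = f·v/(v + v_s) = 516.8 Hz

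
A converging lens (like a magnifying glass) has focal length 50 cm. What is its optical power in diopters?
P = 1/f = 2 D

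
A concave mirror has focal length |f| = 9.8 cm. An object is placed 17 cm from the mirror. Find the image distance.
f = +9.8 cm (concave); 1/di = 1/f − 1/do → di = 23.14 cm (real image, in front of mirror)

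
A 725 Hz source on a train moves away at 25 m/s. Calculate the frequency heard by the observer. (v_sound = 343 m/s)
f_obs = f·v/(v + v_s) = 675.7 Hz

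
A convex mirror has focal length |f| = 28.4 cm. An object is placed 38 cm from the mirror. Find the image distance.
f = −28.4 cm (convex); 1/di = 1/f − 1/do → di = -16.25 cm (virtual image, behind mirror)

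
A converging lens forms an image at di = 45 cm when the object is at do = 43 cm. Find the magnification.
M = −di/do = -1.047 (inverted image)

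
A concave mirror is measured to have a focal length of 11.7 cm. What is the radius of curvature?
R = 2|f| = 23.4 cm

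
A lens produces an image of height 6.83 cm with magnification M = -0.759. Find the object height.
ho = |hi|/|M| = 8.999 cm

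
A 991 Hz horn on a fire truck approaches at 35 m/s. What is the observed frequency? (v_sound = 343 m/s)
f_obs = f·v/(v − v_s) = 1104 Hz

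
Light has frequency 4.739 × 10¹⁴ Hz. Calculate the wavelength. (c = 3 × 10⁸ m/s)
λ = c/f = 633 nm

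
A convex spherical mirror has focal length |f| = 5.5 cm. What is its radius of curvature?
R = 2|f| = 11 cm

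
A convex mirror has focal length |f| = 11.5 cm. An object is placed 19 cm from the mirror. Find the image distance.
f = −11.5 cm (convex); 1/di = 1/f − 1/do → di = -7.164 cm (virtual image, behind mirror)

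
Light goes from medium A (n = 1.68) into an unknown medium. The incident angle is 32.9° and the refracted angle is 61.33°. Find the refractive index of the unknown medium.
n₂ = n₁·sin θ₁ / sin θ₂ = 1.04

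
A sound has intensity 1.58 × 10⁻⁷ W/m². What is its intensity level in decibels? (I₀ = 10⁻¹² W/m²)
β = 10·log₁₀(I/I₀) = 51.99 dB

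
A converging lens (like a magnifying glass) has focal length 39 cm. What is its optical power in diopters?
P = 1/f = 2.564 D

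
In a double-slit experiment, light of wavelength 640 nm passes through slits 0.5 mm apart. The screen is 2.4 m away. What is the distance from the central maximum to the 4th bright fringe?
y = mλL/d = 12.29 mm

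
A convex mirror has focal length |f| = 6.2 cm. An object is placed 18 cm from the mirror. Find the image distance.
f = −6.2 cm (convex); 1/di = 1/f − 1/do → di = -4.612 cm (virtual image, behind mirror)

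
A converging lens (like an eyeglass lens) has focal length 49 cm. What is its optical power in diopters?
P = 1/f = 2.041 D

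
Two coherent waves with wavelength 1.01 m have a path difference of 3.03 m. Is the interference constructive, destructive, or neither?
constructive — path difference = 3λ, a whole number of wavelengths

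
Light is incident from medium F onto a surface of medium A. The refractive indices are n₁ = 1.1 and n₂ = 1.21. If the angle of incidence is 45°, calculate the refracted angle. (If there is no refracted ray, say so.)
sin θ₂ = (n₁/n₂)·sin θ₁ = 0.6428 → θ₂ = 40°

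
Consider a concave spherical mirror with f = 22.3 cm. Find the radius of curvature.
R = 2|f| = 44.6 cm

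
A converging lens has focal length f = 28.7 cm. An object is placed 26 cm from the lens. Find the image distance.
1/di = 1/f − 1/do → di = -276.4 cm (virtual image)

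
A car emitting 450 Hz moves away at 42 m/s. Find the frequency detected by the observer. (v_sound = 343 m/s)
f_obs = f·v/(v + v_s) = 400.9 Hz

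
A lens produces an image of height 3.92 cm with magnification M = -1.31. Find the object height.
ho = |hi|/|M| = 2.992 cm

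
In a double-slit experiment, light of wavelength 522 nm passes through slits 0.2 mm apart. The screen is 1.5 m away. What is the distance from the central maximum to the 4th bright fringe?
y = mλL/d = 15.66 mm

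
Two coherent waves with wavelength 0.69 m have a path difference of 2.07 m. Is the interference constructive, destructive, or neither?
constructive — path difference = 3λ, a whole number of wavelengths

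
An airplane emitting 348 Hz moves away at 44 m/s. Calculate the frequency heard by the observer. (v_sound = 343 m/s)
f_obs = f·v/(v + v_s) = 308.4 Hz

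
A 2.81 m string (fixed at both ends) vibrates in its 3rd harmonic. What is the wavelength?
λₙ = 2L/n = 1.873 m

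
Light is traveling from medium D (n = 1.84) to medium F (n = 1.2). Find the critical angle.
θc = arcsin(n₂/n₁) = 40.71°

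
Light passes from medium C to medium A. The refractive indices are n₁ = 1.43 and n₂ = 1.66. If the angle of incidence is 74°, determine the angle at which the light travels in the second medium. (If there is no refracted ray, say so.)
sin θ₂ = (n₁/n₂)·sin θ₁ = 0.8281 → θ₂ = 55.9°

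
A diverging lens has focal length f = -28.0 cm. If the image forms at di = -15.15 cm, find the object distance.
1/do = 1/f − 1/di → do = 33.01 cm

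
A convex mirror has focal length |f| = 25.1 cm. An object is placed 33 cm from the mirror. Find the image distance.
f = −25.1 cm (convex); 1/di = 1/f − 1/do → di = -14.26 cm (virtual image, behind mirror)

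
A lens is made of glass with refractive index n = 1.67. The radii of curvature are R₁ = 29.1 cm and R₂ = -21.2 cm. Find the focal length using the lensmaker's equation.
1/f = (n − 1)(1/R₁ − 1/R₂) → f = 18.31 cm (converging lens)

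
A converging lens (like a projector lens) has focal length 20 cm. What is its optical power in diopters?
P = 1/f = 5 D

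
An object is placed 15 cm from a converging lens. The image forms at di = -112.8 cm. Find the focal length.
1/f = 1/do + 1/di → f = 17.3 cm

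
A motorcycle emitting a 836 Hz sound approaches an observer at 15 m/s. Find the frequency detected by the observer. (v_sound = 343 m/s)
f_obs = f·v/(v − v_s) = 874.2 Hz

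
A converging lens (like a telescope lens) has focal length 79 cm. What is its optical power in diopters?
P = 1/f = 1.266 D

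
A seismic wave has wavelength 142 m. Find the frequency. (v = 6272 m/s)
f = v/λ = 44.17 Hz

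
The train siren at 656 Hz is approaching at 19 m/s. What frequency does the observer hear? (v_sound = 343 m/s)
f_obs = f·v/(v − v_s) = 694.5 Hz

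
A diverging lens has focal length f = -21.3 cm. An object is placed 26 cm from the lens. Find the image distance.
1/di = 1/f − 1/do → di = -11.71 cm (virtual image)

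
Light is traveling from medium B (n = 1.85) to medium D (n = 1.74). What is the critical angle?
θc = arcsin(n₂/n₁) = 70.14°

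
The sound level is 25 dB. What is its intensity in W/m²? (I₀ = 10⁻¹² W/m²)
I = I₀·10^(β/10) = 3.16 × 10⁻¹⁰ W/m²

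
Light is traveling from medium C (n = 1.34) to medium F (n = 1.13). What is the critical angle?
θc = arcsin(n₂/n₁) = 57.49°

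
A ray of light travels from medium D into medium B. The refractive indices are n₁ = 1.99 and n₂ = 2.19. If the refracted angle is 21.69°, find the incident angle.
sin θ₁ = (n₂/n₁)·sin θ₂ → θ₁ = 24°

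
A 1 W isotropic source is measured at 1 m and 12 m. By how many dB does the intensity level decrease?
Δβ = 20·log₁₀(r₂/r₁) = 21.58 dB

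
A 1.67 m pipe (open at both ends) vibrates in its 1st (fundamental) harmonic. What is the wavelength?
λₙ = 2L/n = 3.34 m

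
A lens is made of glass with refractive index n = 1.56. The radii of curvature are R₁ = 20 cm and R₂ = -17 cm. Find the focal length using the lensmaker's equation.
1/f = (n − 1)(1/R₁ − 1/R₂) → f = 16.41 cm (converging lens)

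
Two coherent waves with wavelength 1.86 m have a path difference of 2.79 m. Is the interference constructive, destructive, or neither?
destructive — path difference = 1.5λ, an odd multiple of λ/2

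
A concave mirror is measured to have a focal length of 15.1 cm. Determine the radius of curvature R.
R = 2|f| = 30.2 cm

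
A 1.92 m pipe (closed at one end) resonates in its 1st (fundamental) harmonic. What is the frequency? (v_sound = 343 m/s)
fₙ = nv/(4L) = 44.66 Hz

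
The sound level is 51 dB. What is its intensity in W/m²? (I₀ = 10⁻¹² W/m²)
I = I₀·10^(β/10) = 1.26 × 10⁻⁷ W/m²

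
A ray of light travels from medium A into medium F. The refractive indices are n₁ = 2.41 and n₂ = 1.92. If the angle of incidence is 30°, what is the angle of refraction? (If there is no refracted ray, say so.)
sin θ₂ = (n₁/n₂)·sin θ₁ = 0.6276 → θ₂ = 38.87°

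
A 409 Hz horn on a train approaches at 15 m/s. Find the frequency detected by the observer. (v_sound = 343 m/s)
f_obs = f·v/(v − v_s) = 427.7 Hz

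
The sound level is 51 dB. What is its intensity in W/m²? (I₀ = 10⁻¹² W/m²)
I = I₀·10^(β/10) = 1.26 × 10⁻⁷ W/m²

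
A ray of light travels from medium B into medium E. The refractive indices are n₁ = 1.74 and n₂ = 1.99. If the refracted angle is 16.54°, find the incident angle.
sin θ₁ = (n₂/n₁)·sin θ₂ → θ₁ = 19°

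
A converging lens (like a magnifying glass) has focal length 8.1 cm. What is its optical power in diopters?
P = 1/f = 12.35 D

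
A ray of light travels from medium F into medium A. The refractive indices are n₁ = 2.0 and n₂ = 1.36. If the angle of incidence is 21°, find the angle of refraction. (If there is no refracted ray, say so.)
sin θ₂ = (n₁/n₂)·sin θ₁ = 0.527 → θ₂ = 31.8°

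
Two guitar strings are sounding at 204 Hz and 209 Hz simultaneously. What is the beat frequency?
5 Hz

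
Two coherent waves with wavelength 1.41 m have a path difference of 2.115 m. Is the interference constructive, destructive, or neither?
destructive — path difference = 1.5λ, an odd multiple of λ/2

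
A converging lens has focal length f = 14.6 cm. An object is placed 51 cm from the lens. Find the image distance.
1/di = 1/f − 1/do → di = 20.46 cm (real image)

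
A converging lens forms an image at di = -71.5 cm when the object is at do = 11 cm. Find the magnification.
M = −di/do = 6.5 (upright image)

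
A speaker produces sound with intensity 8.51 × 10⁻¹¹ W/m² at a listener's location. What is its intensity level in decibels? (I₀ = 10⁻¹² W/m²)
β = 10·log₁₀(I/I₀) = 19.3 dB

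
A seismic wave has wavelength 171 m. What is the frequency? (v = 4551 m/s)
f = v/λ = 26.61 Hz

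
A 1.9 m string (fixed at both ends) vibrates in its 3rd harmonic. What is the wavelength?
λₙ = 2L/n = 1.267 m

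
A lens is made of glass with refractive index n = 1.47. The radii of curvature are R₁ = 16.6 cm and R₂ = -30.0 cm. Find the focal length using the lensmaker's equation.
1/f = (n − 1)(1/R₁ − 1/R₂) → f = 22.74 cm (converging lens)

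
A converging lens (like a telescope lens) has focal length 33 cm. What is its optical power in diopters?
P = 1/f = 3.03 D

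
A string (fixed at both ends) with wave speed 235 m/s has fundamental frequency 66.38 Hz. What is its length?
L = v/(2f₁) = 1.77 m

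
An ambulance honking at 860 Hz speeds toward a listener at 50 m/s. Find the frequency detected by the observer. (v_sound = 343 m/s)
f_obs = f·v/(v − v_s) = 1007 Hz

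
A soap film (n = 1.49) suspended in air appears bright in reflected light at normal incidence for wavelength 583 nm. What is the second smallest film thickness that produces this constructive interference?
2nt = (m − ½)λ with m = 2 → t = (m − ½)λ/(2n) = 293.5 nm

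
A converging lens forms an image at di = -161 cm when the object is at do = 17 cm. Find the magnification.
M = −di/do = 9.471 (upright image)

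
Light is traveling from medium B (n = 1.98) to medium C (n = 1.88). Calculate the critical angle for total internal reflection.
θc = arcsin(n₂/n₁) = 71.71°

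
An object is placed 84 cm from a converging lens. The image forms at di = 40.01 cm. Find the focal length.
1/f = 1/do + 1/di → f = 27.1 cm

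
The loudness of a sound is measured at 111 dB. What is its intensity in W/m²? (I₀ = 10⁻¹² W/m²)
I = I₀·10^(β/10) = 1.26 × 10⁻¹ W/m²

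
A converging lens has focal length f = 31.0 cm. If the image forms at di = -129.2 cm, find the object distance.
1/do = 1/f − 1/di → do = 25 cm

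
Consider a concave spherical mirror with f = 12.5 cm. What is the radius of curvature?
R = 2|f| = 25 cm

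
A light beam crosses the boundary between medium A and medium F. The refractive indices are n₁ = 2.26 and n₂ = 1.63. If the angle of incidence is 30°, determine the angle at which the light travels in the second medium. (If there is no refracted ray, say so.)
sin θ₂ = (n₁/n₂)·sin θ₁ = 0.6933 → θ₂ = 43.89°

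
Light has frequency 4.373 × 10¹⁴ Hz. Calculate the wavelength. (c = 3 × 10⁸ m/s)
λ = c/f = 686 nm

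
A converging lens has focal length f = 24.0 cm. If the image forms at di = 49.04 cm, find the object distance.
1/do = 1/f − 1/di → do = 47 cm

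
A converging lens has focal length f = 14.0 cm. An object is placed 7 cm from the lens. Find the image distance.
1/di = 1/f − 1/do → di = -14 cm (virtual image)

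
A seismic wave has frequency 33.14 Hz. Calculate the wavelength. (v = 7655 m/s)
λ = v/f = 231 m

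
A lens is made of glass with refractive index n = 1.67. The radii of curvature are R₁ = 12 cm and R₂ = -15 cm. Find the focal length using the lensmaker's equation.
1/f = (n − 1)(1/R₁ − 1/R₂) → f = 9.95 cm (converging lens)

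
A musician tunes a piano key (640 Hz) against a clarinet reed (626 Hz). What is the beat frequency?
14 Hz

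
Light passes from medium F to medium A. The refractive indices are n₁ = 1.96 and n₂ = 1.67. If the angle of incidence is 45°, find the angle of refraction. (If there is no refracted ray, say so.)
sin θ₂ = (n₁/n₂)·sin θ₁ = 0.8299 → θ₂ = 56.09°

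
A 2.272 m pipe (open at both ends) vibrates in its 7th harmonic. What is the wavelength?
λₙ = 2L/n = 0.6491 m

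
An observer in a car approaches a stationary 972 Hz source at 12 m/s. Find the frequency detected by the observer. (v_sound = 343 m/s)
f_obs = f·(v + v_o)/v = 1006 Hz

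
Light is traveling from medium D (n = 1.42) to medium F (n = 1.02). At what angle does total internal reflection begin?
θc = arcsin(n₂/n₁) = 45.92°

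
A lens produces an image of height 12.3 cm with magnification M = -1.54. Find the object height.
ho = |hi|/|M| = 7.987 cm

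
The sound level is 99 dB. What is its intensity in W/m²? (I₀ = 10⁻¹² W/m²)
I = I₀·10^(β/10) = 7.94 × 10⁻³ W/m²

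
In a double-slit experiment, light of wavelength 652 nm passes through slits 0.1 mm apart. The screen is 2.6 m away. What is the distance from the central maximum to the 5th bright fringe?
y = mλL/d = 84.76 mm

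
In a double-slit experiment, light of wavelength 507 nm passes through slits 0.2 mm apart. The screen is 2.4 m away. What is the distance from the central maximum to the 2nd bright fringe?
y = mλL/d = 12.17 mm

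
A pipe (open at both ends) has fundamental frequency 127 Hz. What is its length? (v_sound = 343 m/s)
L = v/(2f₁) = 1.35 m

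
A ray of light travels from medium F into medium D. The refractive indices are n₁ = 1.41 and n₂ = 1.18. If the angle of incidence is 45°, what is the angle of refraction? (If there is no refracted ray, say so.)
sin θ₂ = (n₁/n₂)·sin θ₁ = 0.8449 → θ₂ = 57.66°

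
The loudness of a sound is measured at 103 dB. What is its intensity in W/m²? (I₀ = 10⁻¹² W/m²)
I = I₀·10^(β/10) = 2.00 × 10⁻² W/m²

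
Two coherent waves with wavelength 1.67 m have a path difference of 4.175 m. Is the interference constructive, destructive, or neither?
destructive — path difference = 2.5λ, an odd multiple of λ/2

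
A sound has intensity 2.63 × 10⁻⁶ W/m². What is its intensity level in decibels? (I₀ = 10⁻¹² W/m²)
β = 10·log₁₀(I/I₀) = 64.2 dB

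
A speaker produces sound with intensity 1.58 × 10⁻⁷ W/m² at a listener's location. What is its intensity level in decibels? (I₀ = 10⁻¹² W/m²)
β = 10·log₁₀(I/I₀) = 51.99 dB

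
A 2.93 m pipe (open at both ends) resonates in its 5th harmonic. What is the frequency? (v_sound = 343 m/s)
fₙ = nv/(2L) = 292.7 Hz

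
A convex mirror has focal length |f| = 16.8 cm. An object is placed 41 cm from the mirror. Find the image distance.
f = −16.8 cm (convex); 1/di = 1/f − 1/do → di = -11.92 cm (virtual image, behind mirror)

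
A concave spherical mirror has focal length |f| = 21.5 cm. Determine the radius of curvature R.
R = 2|f| = 43 cm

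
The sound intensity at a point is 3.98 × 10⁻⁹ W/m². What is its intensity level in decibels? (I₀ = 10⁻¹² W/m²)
β = 10·log₁₀(I/I₀) = 36 dB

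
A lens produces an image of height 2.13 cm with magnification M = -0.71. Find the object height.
ho = |hi|/|M| = 3 cm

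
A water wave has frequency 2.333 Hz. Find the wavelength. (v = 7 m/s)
λ = v/f = 3 m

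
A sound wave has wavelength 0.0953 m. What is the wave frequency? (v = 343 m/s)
f = v/λ = 3599 Hz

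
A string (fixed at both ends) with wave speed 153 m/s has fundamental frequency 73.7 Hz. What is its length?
L = v/(2f₁) = 1.038 m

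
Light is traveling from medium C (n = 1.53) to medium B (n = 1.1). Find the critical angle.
θc = arcsin(n₂/n₁) = 45.97°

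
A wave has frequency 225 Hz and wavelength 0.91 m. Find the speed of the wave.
v = fλ = 204.8 m/s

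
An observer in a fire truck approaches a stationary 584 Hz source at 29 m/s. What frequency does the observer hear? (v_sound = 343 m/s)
f_obs = f·(v + v_o)/v = 633.4 Hz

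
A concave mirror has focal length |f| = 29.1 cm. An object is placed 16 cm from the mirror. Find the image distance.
f = +29.1 cm (concave); 1/di = 1/f − 1/do → di = -35.54 cm (virtual image, behind mirror)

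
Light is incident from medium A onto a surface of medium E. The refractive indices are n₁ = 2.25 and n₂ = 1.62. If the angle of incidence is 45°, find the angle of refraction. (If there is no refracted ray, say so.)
sin θ₂ = (n₁/n₂)·sin θ₁ = 0.9821 → θ₂ = 79.14°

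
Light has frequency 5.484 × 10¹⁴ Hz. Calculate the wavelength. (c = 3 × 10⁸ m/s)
λ = c/f = 547 nm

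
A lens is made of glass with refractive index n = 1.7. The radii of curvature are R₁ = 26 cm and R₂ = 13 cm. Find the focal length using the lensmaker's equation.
1/f = (n − 1)(1/R₁ − 1/R₂) → f = -37.14 cm (diverging lens)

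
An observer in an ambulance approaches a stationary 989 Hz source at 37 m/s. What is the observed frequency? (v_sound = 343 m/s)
f_obs = f·(v + v_o)/v = 1096 Hz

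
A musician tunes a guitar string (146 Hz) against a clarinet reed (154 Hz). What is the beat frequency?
8 Hz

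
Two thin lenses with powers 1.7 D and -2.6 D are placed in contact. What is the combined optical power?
P_total = P₁ + P₂ = -0.9 D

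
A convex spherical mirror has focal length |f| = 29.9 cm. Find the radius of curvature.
R = 2|f| = 59.8 cm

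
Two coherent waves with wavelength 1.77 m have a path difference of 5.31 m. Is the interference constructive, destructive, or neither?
constructive — path difference = 3λ, a whole number of wavelengths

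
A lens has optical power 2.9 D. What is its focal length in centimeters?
f = 1/P = 34.48 cm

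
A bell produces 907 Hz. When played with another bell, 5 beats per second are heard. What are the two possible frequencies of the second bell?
f₂ = 907 ± 5 Hz → 912 Hz or 902 Hz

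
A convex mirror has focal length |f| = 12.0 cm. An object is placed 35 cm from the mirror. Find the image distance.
f = −12.0 cm (convex); 1/di = 1/f − 1/do → di = -8.936 cm (virtual image, behind mirror)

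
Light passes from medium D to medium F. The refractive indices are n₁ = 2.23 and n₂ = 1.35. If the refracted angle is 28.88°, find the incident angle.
sin θ₁ = (n₂/n₁)·sin θ₂ → θ₁ = 17°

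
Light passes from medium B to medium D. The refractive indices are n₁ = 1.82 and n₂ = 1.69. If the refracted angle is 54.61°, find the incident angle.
sin θ₁ = (n₂/n₁)·sin θ₂ → θ₁ = 49.2°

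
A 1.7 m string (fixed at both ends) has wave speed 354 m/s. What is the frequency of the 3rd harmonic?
fₙ = nv/(2L) = 312.4 Hz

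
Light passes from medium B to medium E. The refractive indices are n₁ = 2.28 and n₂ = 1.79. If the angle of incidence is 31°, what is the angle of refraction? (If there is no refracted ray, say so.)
sin θ₂ = (n₁/n₂)·sin θ₁ = 0.656 → θ₂ = 41°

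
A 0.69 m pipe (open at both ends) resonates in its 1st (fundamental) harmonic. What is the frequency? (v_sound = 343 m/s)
fₙ = nv/(2L) = 248.6 Hz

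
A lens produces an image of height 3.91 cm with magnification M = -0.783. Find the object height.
ho = |hi|/|M| = 4.994 cm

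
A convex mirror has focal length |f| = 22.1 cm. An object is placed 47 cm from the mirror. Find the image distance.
f = −22.1 cm (convex); 1/di = 1/f − 1/do → di = -15.03 cm (virtual image, behind mirror)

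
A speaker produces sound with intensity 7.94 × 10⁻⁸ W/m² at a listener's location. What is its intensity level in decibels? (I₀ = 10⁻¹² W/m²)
β = 10·log₁₀(I/I₀) = 49 dB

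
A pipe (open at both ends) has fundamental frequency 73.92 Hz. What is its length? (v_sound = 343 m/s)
L = v/(2f₁) = 2.32 m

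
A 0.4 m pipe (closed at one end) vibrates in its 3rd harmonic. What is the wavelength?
λₙ = 4L/n = 0.5333 m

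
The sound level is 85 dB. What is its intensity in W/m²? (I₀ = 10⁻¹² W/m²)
I = I₀·10^(β/10) = 3.16 × 10⁻⁴ W/m²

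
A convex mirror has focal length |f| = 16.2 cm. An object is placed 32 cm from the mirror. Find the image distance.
f = −16.2 cm (convex); 1/di = 1/f − 1/do → di = -10.76 cm (virtual image, behind mirror)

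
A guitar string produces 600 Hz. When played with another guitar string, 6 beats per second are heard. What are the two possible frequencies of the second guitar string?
f₂ = 600 ± 6 Hz → 606 Hz or 594 Hz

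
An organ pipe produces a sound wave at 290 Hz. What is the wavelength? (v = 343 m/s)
λ = v/f = 1.183 m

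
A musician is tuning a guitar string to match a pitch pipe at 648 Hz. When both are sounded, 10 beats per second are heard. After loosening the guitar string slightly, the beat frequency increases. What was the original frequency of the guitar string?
638 Hz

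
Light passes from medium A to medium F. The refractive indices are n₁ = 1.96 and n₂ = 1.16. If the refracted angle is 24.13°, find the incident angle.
sin θ₁ = (n₂/n₁)·sin θ₂ → θ₁ = 14°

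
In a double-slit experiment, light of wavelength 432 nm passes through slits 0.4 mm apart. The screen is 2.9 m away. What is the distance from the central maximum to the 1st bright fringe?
y = mλL/d = 3.132 mm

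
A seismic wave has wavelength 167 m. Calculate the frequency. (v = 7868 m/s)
f = v/λ = 47.11 Hz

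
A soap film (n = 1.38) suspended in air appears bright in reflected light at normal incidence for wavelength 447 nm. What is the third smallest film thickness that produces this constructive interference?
2nt = (m − ½)λ with m = 3 → t = (m − ½)λ/(2n) = 404.9 nm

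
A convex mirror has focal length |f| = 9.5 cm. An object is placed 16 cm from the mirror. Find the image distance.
f = −9.5 cm (convex); 1/di = 1/f − 1/do → di = -5.961 cm (virtual image, behind mirror)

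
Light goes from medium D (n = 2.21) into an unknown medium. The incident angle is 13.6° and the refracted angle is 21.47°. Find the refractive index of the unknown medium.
n₂ = n₁·sin θ₁ / sin θ₂ = 1.42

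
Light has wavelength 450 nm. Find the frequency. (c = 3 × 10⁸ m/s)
f = c/λ = 6.667 × 10¹⁴ Hz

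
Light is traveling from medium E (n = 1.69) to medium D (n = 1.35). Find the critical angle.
θc = arcsin(n₂/n₁) = 53.02°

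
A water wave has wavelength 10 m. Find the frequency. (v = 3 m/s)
f = v/λ = 0.3 Hz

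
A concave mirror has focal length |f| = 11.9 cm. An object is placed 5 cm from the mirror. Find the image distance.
f = +11.9 cm (concave); 1/di = 1/f − 1/do → di = -8.623 cm (virtual image, behind mirror)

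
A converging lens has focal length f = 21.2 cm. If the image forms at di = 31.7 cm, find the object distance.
1/do = 1/f − 1/di → do = 64 cm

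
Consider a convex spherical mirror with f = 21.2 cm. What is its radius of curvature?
R = 2|f| = 42.4 cm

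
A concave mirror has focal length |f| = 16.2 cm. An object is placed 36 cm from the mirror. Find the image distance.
f = +16.2 cm (concave); 1/di = 1/f − 1/do → di = 29.45 cm (real image, in front of mirror)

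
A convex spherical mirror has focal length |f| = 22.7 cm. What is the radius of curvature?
R = 2|f| = 45.4 cm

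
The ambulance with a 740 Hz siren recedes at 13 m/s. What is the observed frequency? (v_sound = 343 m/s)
f_obs = f·v/(v + v_s) = 713 Hz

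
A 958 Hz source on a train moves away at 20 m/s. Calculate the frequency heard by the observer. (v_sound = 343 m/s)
f_obs = f·v/(v + v_s) = 905.2 Hz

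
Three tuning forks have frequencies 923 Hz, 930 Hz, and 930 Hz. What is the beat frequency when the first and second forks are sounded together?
7 Hz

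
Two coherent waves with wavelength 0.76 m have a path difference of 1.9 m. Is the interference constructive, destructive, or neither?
destructive — path difference = 2.5λ, an odd multiple of λ/2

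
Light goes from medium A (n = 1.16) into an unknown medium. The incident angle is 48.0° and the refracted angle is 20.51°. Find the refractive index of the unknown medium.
n₂ = n₁·sin θ₁ / sin θ₂ = 2.46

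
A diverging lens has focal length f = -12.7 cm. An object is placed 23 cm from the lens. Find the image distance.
1/di = 1/f − 1/do → di = -8.182 cm (virtual image)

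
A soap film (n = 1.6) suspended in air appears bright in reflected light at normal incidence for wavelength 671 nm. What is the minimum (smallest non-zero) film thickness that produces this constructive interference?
2nt = (m − ½)λ with m = 1 → t = (m − ½)λ/(2n) = 104.8 nm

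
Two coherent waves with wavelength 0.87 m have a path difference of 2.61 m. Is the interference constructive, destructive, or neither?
constructive — path difference = 3λ, a whole number of wavelengths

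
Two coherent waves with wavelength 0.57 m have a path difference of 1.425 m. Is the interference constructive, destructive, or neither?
destructive — path difference = 2.5λ, an odd multiple of λ/2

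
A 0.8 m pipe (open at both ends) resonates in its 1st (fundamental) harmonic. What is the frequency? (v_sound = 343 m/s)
fₙ = nv/(2L) = 214.4 Hz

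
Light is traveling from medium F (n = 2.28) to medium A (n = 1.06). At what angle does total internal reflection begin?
θc = arcsin(n₂/n₁) = 27.7°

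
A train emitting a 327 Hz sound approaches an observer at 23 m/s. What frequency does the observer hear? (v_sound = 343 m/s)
f_obs = f·v/(v − v_s) = 350.5 Hz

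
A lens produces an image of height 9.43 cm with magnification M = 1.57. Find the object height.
ho = |hi|/|M| = 6.006 cm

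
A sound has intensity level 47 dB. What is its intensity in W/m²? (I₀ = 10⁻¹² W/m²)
I = I₀·10^(β/10) = 5.01 × 10⁻⁸ W/m²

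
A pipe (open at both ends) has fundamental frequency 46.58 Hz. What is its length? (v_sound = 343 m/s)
L = v/(2f₁) = 3.682 m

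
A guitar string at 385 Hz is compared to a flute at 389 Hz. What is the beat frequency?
4 Hz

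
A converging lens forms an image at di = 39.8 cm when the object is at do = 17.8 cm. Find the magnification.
M = −di/do = -2.236 (inverted image)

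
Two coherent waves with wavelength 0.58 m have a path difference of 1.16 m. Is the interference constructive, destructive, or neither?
constructive — path difference = 2λ, a whole number of wavelengths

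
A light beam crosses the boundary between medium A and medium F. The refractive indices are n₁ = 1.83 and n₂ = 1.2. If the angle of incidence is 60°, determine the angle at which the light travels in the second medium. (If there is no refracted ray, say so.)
sin θ₂ = (n₁/n₂)·sin θ₁ = 1.321 > 1, so there is no refracted ray — the light undergoes total internal reflection.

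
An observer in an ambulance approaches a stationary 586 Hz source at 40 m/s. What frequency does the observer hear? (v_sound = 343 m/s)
f_obs = f·(v + v_o)/v = 654.3 Hz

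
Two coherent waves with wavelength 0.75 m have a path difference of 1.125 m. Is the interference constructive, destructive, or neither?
destructive — path difference = 1.5λ, an odd multiple of λ/2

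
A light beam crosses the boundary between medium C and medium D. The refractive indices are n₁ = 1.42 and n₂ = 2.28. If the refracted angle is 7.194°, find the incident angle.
sin θ₁ = (n₂/n₁)·sin θ₂ → θ₁ = 11.6°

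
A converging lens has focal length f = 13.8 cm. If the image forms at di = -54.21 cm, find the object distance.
1/do = 1/f − 1/di → do = 11 cm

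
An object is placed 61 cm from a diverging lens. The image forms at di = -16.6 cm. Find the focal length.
1/f = 1/do + 1/di → f = -22.81 cm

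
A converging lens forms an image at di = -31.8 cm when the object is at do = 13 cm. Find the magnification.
M = −di/do = 2.446 (upright image)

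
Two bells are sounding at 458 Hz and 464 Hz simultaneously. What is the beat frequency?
6 Hz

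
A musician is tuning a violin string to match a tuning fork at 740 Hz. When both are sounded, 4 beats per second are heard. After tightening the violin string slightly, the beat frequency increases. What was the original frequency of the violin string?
744 Hz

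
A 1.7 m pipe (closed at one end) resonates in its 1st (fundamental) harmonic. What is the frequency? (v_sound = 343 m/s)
fₙ = nv/(4L) = 50.44 Hz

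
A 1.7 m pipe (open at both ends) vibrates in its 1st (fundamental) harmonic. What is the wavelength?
λₙ = 2L/n = 3.4 m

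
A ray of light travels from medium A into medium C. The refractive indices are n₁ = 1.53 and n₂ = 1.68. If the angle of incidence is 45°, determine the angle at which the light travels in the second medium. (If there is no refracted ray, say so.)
sin θ₂ = (n₁/n₂)·sin θ₁ = 0.644 → θ₂ = 40.09°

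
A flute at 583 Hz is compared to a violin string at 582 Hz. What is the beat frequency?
1 Hz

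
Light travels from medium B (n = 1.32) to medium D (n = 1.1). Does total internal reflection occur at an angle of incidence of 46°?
θc = arcsin(n₂/n₁) = 56.44°; 46° < θc, so no — the ray refracts.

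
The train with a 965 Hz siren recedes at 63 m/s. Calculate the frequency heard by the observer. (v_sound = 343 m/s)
f_obs = f·v/(v + v_s) = 815.3 Hz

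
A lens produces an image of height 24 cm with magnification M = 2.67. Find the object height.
ho = |hi|/|M| = 8.989 cm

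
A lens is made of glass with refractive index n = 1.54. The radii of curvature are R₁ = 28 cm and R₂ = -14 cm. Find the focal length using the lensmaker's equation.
1/f = (n − 1)(1/R₁ − 1/R₂) → f = 17.28 cm (converging lens)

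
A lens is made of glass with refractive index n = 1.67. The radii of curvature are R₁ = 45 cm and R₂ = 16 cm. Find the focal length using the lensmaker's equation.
1/f = (n − 1)(1/R₁ − 1/R₂) → f = -37.06 cm (diverging lens)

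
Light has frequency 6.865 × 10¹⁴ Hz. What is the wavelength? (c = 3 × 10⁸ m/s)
λ = c/f = 437 nm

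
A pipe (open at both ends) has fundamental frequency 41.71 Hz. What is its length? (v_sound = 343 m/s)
L = v/(2f₁) = 4.112 m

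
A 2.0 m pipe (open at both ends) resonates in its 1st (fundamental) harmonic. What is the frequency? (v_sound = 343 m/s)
fₙ = nv/(2L) = 85.75 Hz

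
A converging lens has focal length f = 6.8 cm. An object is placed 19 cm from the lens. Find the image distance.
1/di = 1/f − 1/do → di = 10.59 cm (real image)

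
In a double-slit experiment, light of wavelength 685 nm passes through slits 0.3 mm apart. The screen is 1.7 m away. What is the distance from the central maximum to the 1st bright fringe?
y = mλL/d = 3.882 mm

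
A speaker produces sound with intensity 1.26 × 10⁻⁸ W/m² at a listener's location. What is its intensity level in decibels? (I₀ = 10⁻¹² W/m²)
β = 10·log₁₀(I/I₀) = 41 dB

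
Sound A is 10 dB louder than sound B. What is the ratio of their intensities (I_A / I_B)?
I_A/I_B = 10^(Δβ/10) = 10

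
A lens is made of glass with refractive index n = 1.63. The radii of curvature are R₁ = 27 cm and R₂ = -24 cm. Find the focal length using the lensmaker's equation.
1/f = (n − 1)(1/R₁ − 1/R₂) → f = 20.17 cm (converging lens)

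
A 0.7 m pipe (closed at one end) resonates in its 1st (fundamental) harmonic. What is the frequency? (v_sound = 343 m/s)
fₙ = nv/(4L) = 122.5 Hz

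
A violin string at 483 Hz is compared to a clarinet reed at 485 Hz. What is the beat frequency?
2 Hz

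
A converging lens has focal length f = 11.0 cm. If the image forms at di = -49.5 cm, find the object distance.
1/do = 1/f − 1/di → do = 9 cm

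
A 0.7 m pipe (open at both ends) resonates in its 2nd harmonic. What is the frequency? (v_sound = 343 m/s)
fₙ = nv/(2L) = 490 Hz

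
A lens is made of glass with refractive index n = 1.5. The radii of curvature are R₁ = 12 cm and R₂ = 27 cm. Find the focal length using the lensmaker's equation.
1/f = (n − 1)(1/R₁ − 1/R₂) → f = 43.2 cm (converging lens)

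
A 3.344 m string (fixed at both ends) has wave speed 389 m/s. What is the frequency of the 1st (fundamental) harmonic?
fₙ = nv/(2L) = 58.16 Hz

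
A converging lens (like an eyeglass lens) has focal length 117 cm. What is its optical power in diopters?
P = 1/f = 0.8547 D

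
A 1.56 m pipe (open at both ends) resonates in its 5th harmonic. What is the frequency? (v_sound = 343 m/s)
fₙ = nv/(2L) = 549.7 Hz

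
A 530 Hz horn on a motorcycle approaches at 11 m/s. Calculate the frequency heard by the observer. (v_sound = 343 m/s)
f_obs = f·v/(v − v_s) = 547.6 Hz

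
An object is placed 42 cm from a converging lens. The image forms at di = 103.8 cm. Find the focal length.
1/f = 1/do + 1/di → f = 29.9 cm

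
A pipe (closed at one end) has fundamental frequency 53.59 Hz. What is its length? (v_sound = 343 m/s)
L = v/(4f₁) = 1.6 m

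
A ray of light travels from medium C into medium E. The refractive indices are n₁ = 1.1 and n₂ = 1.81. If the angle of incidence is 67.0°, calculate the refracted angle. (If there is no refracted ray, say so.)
sin θ₂ = (n₁/n₂)·sin θ₁ = 0.5594 → θ₂ = 34.02°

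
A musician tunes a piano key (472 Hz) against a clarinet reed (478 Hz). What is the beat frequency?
6 Hz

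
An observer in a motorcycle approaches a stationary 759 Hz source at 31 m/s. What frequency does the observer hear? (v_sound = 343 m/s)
f_obs = f·(v + v_o)/v = 827.6 Hz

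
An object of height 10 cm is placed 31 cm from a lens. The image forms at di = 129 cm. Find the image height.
hi = (-di/do) × ho = -41.61 cm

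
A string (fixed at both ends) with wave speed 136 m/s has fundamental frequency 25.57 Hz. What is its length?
L = v/(2f₁) = 2.659 m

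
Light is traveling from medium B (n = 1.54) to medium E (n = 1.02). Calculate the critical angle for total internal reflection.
θc = arcsin(n₂/n₁) = 41.48°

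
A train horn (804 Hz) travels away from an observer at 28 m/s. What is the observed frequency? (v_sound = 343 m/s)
f_obs = f·v/(v + v_s) = 743.3 Hz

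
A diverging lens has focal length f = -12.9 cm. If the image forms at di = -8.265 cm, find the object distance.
1/do = 1/f − 1/di → do = 23 cm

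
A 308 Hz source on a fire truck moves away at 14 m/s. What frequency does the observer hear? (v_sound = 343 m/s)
f_obs = f·v/(v + v_s) = 295.9 Hz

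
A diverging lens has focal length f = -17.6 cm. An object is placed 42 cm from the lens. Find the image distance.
1/di = 1/f − 1/do → di = -12.4 cm (virtual image)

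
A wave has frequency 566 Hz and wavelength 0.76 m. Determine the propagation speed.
v = fλ = 430.2 m/s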